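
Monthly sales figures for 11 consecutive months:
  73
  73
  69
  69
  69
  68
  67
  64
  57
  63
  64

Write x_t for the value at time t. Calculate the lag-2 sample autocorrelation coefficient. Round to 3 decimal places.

0.313

Mean x̄ = (73 + 73 + 69 + 69 + 69 + 68 + 67 + 64 + 57 + 63 + 64)/11 = 66.9091
Numerator Σ_{t=1}^{9}(x_t−x̄)(x_{t+2}−x̄) = 68.4380
Denominator Σ(x_t−x̄)² = 218.9091
r_2 = 68.4380 / 218.9091 = 0.313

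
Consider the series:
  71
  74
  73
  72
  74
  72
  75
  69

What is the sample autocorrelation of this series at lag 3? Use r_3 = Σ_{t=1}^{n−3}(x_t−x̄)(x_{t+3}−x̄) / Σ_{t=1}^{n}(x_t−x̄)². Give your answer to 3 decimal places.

Mean x̄ = (71 + 74 + 73 + 72 + 74 + 72 + 75 + 69)/8 = 72.5000
Deviations from mean: -1.5000, 1.5000, 0.5000, -0.5000, 1.5000, -0.5000, 2.5000, -3.5000
Numerator Σ_{t=1}^{5}(x_t−x̄)(x_{t+3}−x̄) = -3.7500
Denominator Σ(x_t−x̄)² = 26.0000
r_3 = -3.7500 / 26.0000 = -0.144

-0.144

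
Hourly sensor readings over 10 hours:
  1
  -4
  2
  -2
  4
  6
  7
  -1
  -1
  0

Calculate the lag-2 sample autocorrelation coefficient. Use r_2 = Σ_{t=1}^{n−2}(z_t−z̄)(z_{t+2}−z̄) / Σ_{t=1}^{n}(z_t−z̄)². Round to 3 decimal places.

Mean z̄ = (1 − 4 + 2 − 2 + 4 + 6 + 7 − 1 − 1 + 0)/10 = 1.2000
Numerator Σ_{t=1}^{8}(z_t−z̄)(z_{t+2}−z̄) = -1.0800
Denominator Σ(z_t−z̄)² = 113.6000
r_2 = -1.0800 / 113.6000 = -0.010

-0.010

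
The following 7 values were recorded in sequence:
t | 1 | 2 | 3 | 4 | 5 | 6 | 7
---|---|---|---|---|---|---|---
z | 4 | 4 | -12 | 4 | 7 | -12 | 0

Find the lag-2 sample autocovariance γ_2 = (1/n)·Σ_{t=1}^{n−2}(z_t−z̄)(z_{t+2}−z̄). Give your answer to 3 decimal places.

-23.676

Mean z̄ = (4 + 4 − 12 + 4 + 7 − 12 + 0)/7 = -0.7143
Deviations: 4.7143, 4.7143, -11.2857, 4.7143, 7.7143, -11.2857, 0.7143
Σ_{t=1}^{5}(z_t−z̄)(z_{t+2}−z̄) = -165.7347
γ_2 = -165.7347 / 7 = -23.676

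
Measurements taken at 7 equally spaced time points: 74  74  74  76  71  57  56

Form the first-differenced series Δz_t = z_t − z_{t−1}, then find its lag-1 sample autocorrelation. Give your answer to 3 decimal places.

0.081

First differences Δz: 0, 0, 2, -5, -14, -1
Mean of differences = -3.0000
Numerator Σ(Δz_t−Δz̄)(Δz_{t+1}−Δz̄) = 14.0000
Denominator Σ(Δz_t−Δz̄)² = 172.0000
r_1(Δz) = 14.0000 / 172.0000 = 0.081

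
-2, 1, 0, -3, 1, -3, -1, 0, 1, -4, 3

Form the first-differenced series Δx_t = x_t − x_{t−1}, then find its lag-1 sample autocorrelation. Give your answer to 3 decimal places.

-0.551

First differences Δx: 3, -1, -3, 4, -4, 2, 1, 1, -5, 7
Mean of differences = 0.5000
Numerator Σ(Δx_t−Δx̄)(Δx_{t+1}−Δx̄) = -70.7500
Denominator Σ(Δx_t−Δx̄)² = 128.5000
r_1(Δx) = -70.7500 / 128.5000 = -0.551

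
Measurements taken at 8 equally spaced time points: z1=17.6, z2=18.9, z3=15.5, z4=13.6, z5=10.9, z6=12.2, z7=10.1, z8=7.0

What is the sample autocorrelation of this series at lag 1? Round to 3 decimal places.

Mean z̄ = (17.6 + 18.9 + 15.5 + 13.6 + 10.9 + 12.2 + 10.1 + 7.0)/8 = 13.2250
Deviations from mean: 4.3750, 5.6750, 2.2750, 0.3750, -2.3250, -1.0250, -3.1250, -6.2250
Numerator Σ_{t=1}^{7}(z_t−z̄)(z_{t+1}−z̄) = 62.7594
Denominator Σ(z_t−z̄)² = 111.6350
r_1 = 62.7594 / 111.6350 = 0.562

0.562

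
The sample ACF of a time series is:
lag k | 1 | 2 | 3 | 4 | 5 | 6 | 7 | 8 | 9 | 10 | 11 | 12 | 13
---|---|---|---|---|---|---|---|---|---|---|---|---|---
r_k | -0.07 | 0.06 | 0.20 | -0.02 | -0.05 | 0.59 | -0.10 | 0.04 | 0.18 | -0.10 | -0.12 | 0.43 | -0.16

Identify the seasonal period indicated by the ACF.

6

The largest autocorrelation is r_6 = 0.59, with a weaker echo at lag 12 (0.43); the remaining lags stay at or below 0.20.
The dominant spike at lag 6 indicates a seasonal period of 6.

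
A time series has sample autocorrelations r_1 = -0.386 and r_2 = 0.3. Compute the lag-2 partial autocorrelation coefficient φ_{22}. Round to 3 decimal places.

0.177

φ_{22} = (r_2 − r_1²) / (1 − r_1²)
r_1² = (-0.386)² = 0.148996
Numerator = 0.3 − 0.1490 = 0.1510; denominator = 1 − 0.1490 = 0.8510
φ_{22} = 0.1510 / 0.8510 = 0.177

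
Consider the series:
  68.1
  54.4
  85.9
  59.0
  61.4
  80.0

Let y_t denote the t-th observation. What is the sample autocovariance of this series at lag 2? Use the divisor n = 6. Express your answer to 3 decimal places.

-17.195

Mean ȳ = (68.1 + 54.4 + 85.9 + 59.0 + 61.4 + 80.0)/6 = 68.1333
Deviations: -0.0333, -13.7333, 17.7667, -9.1333, -6.7333, 11.8667
Σ_{t=1}^{4}(y_t−ȳ)(y_{t+2}−ȳ) = -103.1722
γ_2 = -103.1722 / 6 = -17.195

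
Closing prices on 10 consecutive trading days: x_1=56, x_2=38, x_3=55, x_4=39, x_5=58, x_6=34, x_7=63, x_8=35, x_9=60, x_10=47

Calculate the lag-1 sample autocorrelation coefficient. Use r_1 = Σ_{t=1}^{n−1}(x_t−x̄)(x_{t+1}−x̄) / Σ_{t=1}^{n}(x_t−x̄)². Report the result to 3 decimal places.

-0.901

Mean x̄ = (56 + 38 + 55 + 39 + 58 + 34 + 63 + 35 + 60 + 47)/10 = 48.5000
Numerator Σ_{t=1}^{9}(x_t−x̄)(x_{t+1}−x̄) = -1015.2500
Denominator Σ(x_t−x̄)² = 1126.5000
r_1 = -1015.2500 / 1126.5000 = -0.901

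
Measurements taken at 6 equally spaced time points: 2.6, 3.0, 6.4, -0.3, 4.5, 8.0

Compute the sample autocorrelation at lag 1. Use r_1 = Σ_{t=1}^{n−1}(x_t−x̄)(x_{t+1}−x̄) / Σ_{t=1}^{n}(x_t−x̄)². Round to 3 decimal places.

Mean x̄ = (2.6 + 3.0 + 6.4 − 0.3 + 4.5 + 8.0)/6 = 4.0333
Deviations from mean: -1.4333, -1.0333, 2.3667, -4.3333, 0.4667, 3.9667
Numerator Σ_{t=1}^{5}(x_t−x̄)(x_{t+1}−x̄) = -11.3911
Denominator Σ(x_t−x̄)² = 43.4533
r_1 = -11.3911 / 43.4533 = -0.262

-0.262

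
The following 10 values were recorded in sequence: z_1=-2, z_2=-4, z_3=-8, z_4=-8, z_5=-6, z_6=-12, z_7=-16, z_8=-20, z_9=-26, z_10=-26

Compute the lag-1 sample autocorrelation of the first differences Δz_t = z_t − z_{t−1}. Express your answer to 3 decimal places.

-0.090

First differences Δz: -2, -4, 0, 2, -6, -4, -4, -6, 0
Mean of differences = -2.6667
Numerator Σ(Δz_t−Δz̄)(Δz_{t+1}−Δz̄) = -5.7778
Denominator Σ(Δz_t−Δz̄)² = 64.0000
r_1(Δz) = -5.7778 / 64.0000 = -0.090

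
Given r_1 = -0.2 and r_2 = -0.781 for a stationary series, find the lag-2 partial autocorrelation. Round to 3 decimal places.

φ_{22} = (r_2 − r_1²) / (1 − r_1²)
r_1² = (-0.2)² = 0.04
Numerator = -0.781 − 0.0400 = -0.8210; denominator = 1 − 0.0400 = 0.9600
φ_{22} = -0.8210 / 0.9600 = -0.855

-0.855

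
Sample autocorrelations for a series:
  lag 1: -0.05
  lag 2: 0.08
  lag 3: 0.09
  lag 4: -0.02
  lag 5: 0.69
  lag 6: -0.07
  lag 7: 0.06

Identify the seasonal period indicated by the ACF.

5

The largest autocorrelation is r_5 = 0.69; the remaining lags stay at or below 0.09.
The dominant spike at lag 5 indicates a seasonal period of 5.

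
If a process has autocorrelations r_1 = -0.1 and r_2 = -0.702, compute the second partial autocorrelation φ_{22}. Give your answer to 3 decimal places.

-0.719

φ_{22} = (r_2 − r_1²) / (1 − r_1²)
r_1² = (-0.1)² = 0.01
Numerator = -0.702 − 0.0100 = -0.7120; denominator = 1 − 0.0100 = 0.9900
φ_{22} = -0.7120 / 0.9900 = -0.719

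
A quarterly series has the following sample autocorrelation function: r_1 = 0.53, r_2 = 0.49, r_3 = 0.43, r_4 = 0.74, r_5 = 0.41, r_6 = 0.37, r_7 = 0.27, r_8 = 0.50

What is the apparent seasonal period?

4

The largest autocorrelation is r_4 = 0.74; the remaining lags stay at or below 0.53. The elevated value at lag 1 (0.53), dropping to 0.49 at lag 2, reflects decaying short-term dependence rather than seasonality.
The dominant spike at lag 4 indicates a seasonal period of 4.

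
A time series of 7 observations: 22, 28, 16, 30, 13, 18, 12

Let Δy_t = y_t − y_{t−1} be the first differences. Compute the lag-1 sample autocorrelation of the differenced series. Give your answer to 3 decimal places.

First differences Δy: 6, -12, 14, -17, 5, -6
Mean of differences = -1.6667
Numerator Σ(Δy_t−Δȳ)(Δy_{t+1}−Δȳ) = -612.4444
Denominator Σ(Δy_t−Δȳ)² = 709.3333
r_1(Δy) = -612.4444 / 709.3333 = -0.863

-0.863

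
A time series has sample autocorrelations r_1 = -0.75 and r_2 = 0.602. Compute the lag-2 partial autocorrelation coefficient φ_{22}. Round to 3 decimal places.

0.090

φ_{22} = (r_2 − r_1²) / (1 − r_1²)
r_1² = (-0.75)² = 0.5625
Numerator = 0.602 − 0.5625 = 0.0395; denominator = 1 − 0.5625 = 0.4375
φ_{22} = 0.0395 / 0.4375 = 0.090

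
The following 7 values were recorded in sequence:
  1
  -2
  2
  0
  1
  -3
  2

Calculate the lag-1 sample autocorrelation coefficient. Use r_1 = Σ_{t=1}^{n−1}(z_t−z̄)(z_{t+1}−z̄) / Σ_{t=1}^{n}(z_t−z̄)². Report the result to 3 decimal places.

Mean z̄ = (1 − 2 + 2 + 0 + 1 − 3 + 2)/7 = 0.1429
Deviations from mean: 0.8571, -2.1429, 1.8571, -0.1429, 0.8571, -3.1429, 1.8571
Numerator Σ_{t=1}^{6}(z_t−z̄)(z_{t+1}−z̄) = -14.7347
Denominator Σ(z_t−z̄)² = 22.8571
r_1 = -14.7347 / 22.8571 = -0.645

-0.645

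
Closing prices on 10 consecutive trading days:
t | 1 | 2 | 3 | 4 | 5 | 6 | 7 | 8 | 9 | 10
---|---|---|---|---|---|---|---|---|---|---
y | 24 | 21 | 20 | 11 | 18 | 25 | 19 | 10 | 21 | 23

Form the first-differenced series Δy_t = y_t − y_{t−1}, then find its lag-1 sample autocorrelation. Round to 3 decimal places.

-0.156

First differences Δy: -3, -1, -9, 7, 7, -6, -9, 11, 2
Mean of differences = -0.1111
Numerator Σ(Δy_t−Δȳ)(Δy_{t+1}−Δȳ) = -67.0123
Denominator Σ(Δy_t−Δȳ)² = 430.8889
r_1(Δy) = -67.0123 / 430.8889 = -0.156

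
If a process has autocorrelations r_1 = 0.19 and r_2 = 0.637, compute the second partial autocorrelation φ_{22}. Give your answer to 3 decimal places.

φ_{22} = (r_2 − r_1²) / (1 − r_1²)
r_1² = (0.19)² = 0.0361
Numerator = 0.637 − 0.0361 = 0.6009; denominator = 1 − 0.0361 = 0.9639
φ_{22} = 0.6009 / 0.9639 = 0.623

0.623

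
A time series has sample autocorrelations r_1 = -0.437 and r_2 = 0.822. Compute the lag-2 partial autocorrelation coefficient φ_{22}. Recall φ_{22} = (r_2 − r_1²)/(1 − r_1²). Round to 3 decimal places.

φ_{22} = (r_2 − r_1²) / (1 − r_1²)
r_1² = (-0.437)² = 0.190969
Numerator = 0.822 − 0.1910 = 0.6310; denominator = 1 − 0.1910 = 0.8090
φ_{22} = 0.6310 / 0.8090 = 0.780

0.780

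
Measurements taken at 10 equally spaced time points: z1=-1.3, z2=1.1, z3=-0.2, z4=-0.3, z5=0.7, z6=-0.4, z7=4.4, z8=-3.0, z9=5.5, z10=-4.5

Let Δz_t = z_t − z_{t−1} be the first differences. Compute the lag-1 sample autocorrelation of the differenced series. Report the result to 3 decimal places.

First differences Δz: 2.4, -1.3, -0.1, 1.0, -1.1, 4.8, -7.4, 8.5, -10.0
Mean of differences = -0.3556
Numerator Σ(Δz_t−Δz̄)(Δz_{t+1}−Δz̄) = -191.4520
Denominator Σ(Δz_t−Δz̄)² = 258.5822
r_1(Δz) = -191.4520 / 258.5822 = -0.740

-0.740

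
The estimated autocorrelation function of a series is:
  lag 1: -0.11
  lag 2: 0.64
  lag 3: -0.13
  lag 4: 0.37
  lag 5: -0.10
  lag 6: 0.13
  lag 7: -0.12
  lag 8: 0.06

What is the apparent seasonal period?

The largest autocorrelation is r_2 = 0.64, with a weaker echo at lag 4 (0.37); the remaining lags stay at or below 0.13.
The dominant spike at lag 2 indicates a seasonal period of 2.

2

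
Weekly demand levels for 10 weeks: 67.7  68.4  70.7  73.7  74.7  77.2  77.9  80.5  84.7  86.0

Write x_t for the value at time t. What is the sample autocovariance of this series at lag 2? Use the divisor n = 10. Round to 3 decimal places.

Mean x̄ = (67.7 + 68.4 + 70.7 + 73.7 + 74.7 + 77.2 + 77.9 + 80.5 + 84.7 + 86.0)/10 = 76.1500
Σ_{t=1}^{8}(x_t−x̄)(x_{t+2}−x̄) = 130.2100
γ_2 = 130.2100 / 10 = 13.021

13.021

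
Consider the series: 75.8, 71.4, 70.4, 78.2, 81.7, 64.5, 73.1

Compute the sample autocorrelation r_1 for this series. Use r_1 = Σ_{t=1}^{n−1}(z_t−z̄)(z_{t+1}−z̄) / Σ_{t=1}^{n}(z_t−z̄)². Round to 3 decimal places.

-0.234

Mean z̄ = (75.8 + 71.4 + 70.4 + 78.2 + 81.7 + 64.5 + 73.1)/7 = 73.5857
Numerator Σ_{t=1}^{6}(z_t−z̄)(z_{t+1}−z̄) = -44.4459
Denominator Σ(z_t−z̄)² = 189.7486
r_1 = -44.4459 / 189.7486 = -0.234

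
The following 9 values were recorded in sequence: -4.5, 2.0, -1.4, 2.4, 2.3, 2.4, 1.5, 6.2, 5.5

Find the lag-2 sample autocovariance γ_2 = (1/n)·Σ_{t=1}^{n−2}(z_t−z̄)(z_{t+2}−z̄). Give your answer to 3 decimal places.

2.273

Mean z̄ = (-4.5 + 2.0 − 1.4 + 2.4 + 2.3 + 2.4 + 1.5 + 6.2 + 5.5)/9 = 1.8222
Σ_{t=1}^{7}(z_t−z̄)(z_{t+2}−z̄) = 20.4590
γ_2 = 20.4590 / 9 = 2.273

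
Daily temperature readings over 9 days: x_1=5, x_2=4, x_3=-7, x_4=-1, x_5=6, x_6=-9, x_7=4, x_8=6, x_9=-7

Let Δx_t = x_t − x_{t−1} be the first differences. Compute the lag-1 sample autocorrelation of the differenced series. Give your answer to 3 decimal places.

First differences Δx: -1, -11, 6, 7, -15, 13, 2, -13
Mean of differences = -1.5000
Numerator Σ(Δx_t−Δx̄)(Δx_{t+1}−Δx̄) = -312.2500
Denominator Σ(Δx_t−Δx̄)² = 756.0000
r_1(Δx) = -312.2500 / 756.0000 = -0.413

-0.413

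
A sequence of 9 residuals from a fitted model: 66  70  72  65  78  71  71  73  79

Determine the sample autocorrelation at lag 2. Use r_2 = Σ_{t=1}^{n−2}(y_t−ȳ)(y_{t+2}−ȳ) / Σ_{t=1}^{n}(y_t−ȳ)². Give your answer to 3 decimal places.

0.033

Mean ȳ = (66 + 70 + 72 + 65 + 78 + 71 + 71 + 73 + 79)/9 = 71.6667
Σ(y_t−ȳ)(y_{t+2}−ȳ) = (-1.8889) + (11.1111) + (2.1111) + (4.4444) + (-4.2222) + (-0.8889) + (-4.8889) = 5.7778
Denominator Σ(y_t−ȳ)² = 176.0000
r_2 = 5.7778 / 176.0000 = 0.033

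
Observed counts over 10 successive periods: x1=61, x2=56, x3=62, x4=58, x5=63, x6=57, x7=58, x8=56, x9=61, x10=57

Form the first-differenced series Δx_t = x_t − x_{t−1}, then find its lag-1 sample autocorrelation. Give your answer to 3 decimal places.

-0.768

First differences Δx: -5, 6, -4, 5, -6, 1, -2, 5, -4
Mean of differences = -0.4444
Numerator Σ(Δx_t−Δx̄)(Δx_{t+1}−Δx̄) = -139.9753
Denominator Σ(Δx_t−Δx̄)² = 182.2222
r_1(Δx) = -139.9753 / 182.2222 = -0.768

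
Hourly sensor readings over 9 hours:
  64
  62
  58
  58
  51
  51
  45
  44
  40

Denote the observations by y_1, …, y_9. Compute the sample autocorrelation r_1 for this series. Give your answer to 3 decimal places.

Mean ȳ = (64 + 62 + 58 + 58 + 51 + 51 + 45 + 44 + 40)/9 = 52.5556
Numerator Σ_{t=1}^{8}(y_t−ȳ)(y_{t+1}−ȳ) = 366.9136
Denominator Σ(y_t−ȳ)² = 572.2222
r_1 = 366.9136 / 572.2222 = 0.641

0.641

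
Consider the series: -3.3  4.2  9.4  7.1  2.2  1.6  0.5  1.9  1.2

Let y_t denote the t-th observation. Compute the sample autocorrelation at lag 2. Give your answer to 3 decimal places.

Mean ȳ = (-3.3 + 4.2 + 9.4 + 7.1 + 2.2 + 1.6 + 0.5 + 1.9 + 1.2)/9 = 2.7556
Σ(y_t−ȳ)(y_{t+2}−ȳ) = (-40.2358) + (6.2753) + (-3.6914) + (-5.0202) + (1.2531) + (0.9886) + (3.5086) = -36.9217
Denominator Σ(y_t−ȳ)² = 111.6622
r_2 = -36.9217 / 111.6622 = -0.331

-0.331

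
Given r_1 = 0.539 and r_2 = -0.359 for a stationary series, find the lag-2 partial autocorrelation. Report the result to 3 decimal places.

φ_{22} = (r_2 − r_1²) / (1 − r_1²)
r_1² = (0.539)² = 0.290521
Numerator = -0.359 − 0.2905 = -0.6495; denominator = 1 − 0.2905 = 0.7095
φ_{22} = -0.6495 / 0.7095 = -0.915

-0.915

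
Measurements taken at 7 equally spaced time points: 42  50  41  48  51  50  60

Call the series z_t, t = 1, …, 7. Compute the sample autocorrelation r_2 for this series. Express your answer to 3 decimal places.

Mean z̄ = (42 + 50 + 41 + 48 + 51 + 50 + 60)/7 = 48.8571
Deviations from mean: -6.8571, 1.1429, -7.8571, -0.8571, 2.1429, 1.1429, 11.1429
Numerator Σ_{t=1}^{5}(z_t−z̄)(z_{t+2}−z̄) = 58.9592
Denominator Σ(z_t−z̄)² = 240.8571
r_2 = 58.9592 / 240.8571 = 0.245

0.245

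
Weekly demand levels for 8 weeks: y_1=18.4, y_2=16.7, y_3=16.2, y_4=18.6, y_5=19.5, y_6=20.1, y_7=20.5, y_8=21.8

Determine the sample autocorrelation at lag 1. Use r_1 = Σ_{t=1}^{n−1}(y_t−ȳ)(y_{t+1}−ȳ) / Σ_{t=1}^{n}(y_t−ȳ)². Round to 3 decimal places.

Mean ȳ = (18.4 + 16.7 + 16.2 + 18.6 + 19.5 + 20.1 + 20.5 + 21.8)/8 = 18.9750
Deviations from mean: -0.5750, -2.2750, -2.7750, -0.3750, 0.5250, 1.1250, 1.5250, 2.8250
Numerator Σ_{t=1}^{7}(y_t−ȳ)(y_{t+1}−ȳ) = 15.0794
Denominator Σ(y_t−ȳ)² = 25.1950
r_1 = 15.0794 / 25.1950 = 0.599

0.599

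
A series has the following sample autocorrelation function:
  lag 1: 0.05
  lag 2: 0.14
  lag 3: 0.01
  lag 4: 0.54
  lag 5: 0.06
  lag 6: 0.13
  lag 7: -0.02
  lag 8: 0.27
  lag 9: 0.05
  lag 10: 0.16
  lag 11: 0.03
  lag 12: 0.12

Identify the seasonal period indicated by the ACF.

The largest autocorrelation is r_4 = 0.54, with a weaker echo at lag 8 (0.27); the remaining lags stay at or below 0.16.
The dominant spike at lag 4 indicates a seasonal period of 4.

4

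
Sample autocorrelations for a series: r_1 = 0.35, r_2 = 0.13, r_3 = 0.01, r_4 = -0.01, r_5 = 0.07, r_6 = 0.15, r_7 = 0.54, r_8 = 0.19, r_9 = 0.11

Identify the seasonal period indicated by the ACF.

7

The largest autocorrelation is r_7 = 0.54; the remaining lags stay at or below 0.35. The elevated value at lag 1 (0.35), dropping to 0.13 at lag 2, reflects decaying short-term dependence rather than seasonality.
The dominant spike at lag 7 indicates a seasonal period of 7.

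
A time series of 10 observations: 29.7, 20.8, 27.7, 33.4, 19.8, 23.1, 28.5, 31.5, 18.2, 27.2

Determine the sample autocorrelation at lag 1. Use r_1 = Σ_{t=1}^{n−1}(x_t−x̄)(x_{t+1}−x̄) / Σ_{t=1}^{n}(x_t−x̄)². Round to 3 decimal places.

-0.366

Mean x̄ = (29.7 + 20.8 + 27.7 + 33.4 + 19.8 + 23.1 + 28.5 + 31.5 + 18.2 + 27.2)/10 = 25.9900
Numerator Σ_{t=1}^{9}(x_t−x̄)(x_{t+1}−x̄) = -89.2101
Denominator Σ(x_t−x̄)² = 244.0090
r_1 = -89.2101 / 244.0090 = -0.366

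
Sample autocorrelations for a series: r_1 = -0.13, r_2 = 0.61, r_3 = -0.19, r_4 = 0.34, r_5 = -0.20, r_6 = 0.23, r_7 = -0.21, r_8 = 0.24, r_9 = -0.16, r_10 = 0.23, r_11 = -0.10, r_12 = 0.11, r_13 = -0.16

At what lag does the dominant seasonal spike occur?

2

The largest autocorrelation is r_2 = 0.61, with weaker echoes at lags 4 (0.34), 6 (0.23), 8 (0.24) and 10 (0.23); the remaining lags stay at or below 0.11.
The dominant spike at lag 2 indicates a seasonal period of 2.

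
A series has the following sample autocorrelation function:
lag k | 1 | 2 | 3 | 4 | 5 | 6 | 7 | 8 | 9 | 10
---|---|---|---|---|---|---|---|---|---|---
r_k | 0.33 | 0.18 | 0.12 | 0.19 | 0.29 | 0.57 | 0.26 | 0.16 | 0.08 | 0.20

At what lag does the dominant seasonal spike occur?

6

The largest autocorrelation is r_6 = 0.57; the remaining lags stay at or below 0.33. The elevated value at lag 1 (0.33), dropping to 0.18 at lag 2, reflects decaying short-term dependence rather than seasonality.
The dominant spike at lag 6 indicates a seasonal period of 6.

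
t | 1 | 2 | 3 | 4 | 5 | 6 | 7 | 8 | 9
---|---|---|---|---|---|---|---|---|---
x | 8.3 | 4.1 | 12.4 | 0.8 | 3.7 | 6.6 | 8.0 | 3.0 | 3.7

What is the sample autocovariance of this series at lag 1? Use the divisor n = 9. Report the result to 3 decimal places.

-4.284

Mean x̄ = (8.3 + 4.1 + 12.4 + 0.8 + 3.7 + 6.6 + 8.0 + 3.0 + 3.7)/9 = 5.6222
Σ_{t=1}^{8}(x_t−x̄)(x_{t+1}−x̄) = -38.5572
γ_1 = -38.5572 / 9 = -4.284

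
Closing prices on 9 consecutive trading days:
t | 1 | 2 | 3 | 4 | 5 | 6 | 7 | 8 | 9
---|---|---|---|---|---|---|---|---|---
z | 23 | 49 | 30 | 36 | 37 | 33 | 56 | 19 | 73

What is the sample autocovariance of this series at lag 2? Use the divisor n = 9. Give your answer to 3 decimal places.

Mean z̄ = (23 + 49 + 30 + 36 + 37 + 33 + 56 + 19 + 73)/9 = 39.5556
Σ_{t=1}^{7}(z_t−z̄)(z_{t+2}−z̄) = 815.0494
γ_2 = 815.0494 / 9 = 90.561

90.561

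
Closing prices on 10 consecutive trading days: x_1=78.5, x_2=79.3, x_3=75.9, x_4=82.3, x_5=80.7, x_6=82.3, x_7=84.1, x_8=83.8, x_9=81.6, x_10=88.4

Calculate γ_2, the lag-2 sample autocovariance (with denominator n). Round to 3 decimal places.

Mean x̄ = (78.5 + 79.3 + 75.9 + 82.3 + 80.7 + 82.3 + 84.1 + 83.8 + 81.6 + 88.4)/10 = 81.6900
Σ_{t=1}^{8}(x_t−x̄)(x_{t+2}−x̄) = 35.9588
γ_2 = 35.9588 / 10 = 3.596

3.596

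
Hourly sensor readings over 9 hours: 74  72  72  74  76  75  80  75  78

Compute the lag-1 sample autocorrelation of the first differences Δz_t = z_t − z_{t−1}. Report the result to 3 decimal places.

-0.639

First differences Δz: -2, 0, 2, 2, -1, 5, -5, 3
Mean of differences = 0.5000
Numerator Σ(Δz_t−Δz̄)(Δz_{t+1}−Δz̄) = -44.7500
Denominator Σ(Δz_t−Δz̄)² = 70.0000
r_1(Δz) = -44.7500 / 70.0000 = -0.639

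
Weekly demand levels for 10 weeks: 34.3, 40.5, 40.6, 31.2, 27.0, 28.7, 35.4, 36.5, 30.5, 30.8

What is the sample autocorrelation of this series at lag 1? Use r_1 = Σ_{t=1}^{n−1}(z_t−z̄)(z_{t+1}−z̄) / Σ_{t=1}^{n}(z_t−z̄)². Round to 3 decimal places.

Mean z̄ = (34.3 + 40.5 + 40.6 + 31.2 + 27.0 + 28.7 + 35.4 + 36.5 + 30.5 + 30.8)/10 = 33.5500
Numerator Σ_{t=1}^{9}(z_t−z̄)(z_{t+1}−z̄) = 80.6775
Denominator Σ(z_t−z̄)² = 199.5050
r_1 = 80.6775 / 199.5050 = 0.404

0.404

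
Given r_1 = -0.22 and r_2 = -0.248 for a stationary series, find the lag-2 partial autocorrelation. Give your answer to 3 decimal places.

φ_{22} = (r_2 − r_1²) / (1 − r_1²)
r_1² = (-0.22)² = 0.0484
Numerator = -0.248 − 0.0484 = -0.2964; denominator = 1 − 0.0484 = 0.9516
φ_{22} = -0.2964 / 0.9516 = -0.311

-0.311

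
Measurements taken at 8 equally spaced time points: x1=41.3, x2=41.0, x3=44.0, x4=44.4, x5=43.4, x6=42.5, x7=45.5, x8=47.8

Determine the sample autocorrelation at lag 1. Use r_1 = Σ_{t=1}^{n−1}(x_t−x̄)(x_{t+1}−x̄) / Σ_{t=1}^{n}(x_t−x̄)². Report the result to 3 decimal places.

0.321

Mean x̄ = (41.3 + 41.0 + 44.0 + 44.4 + 43.4 + 42.5 + 45.5 + 47.8)/8 = 43.7375
Deviations from mean: -2.4375, -2.7375, 0.2625, 0.6625, -0.3375, -1.2375, 1.7625, 4.0625
Numerator Σ_{t=1}^{7}(x_t−x̄)(x_{t+1}−x̄) = 11.3011
Denominator Σ(x_t−x̄)² = 35.1988
r_1 = 11.3011 / 35.1988 = 0.321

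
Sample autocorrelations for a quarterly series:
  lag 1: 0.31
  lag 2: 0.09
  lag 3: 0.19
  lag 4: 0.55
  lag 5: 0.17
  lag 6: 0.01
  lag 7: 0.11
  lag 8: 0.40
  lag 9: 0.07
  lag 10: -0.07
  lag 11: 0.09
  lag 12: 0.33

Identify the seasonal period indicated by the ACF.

4

The largest autocorrelation is r_4 = 0.55, with weaker echoes at lags 8 (0.40) and 12 (0.33); the remaining lags stay at or below 0.31. The elevated value at lag 1 (0.31), dropping to 0.09 at lag 2, reflects decaying short-term dependence rather than seasonality.
The dominant spike at lag 4 indicates a seasonal period of 4.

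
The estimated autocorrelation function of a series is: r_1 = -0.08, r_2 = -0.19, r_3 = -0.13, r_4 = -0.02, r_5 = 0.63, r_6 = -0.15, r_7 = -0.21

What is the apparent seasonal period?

5

The largest autocorrelation is r_5 = 0.63; the remaining lags stay at or below -0.02.
The dominant spike at lag 5 indicates a seasonal period of 5.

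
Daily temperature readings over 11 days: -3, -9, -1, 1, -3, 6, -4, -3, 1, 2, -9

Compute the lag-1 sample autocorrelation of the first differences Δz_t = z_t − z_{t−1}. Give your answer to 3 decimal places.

-0.396

First differences Δz: -6, 8, 2, -4, 9, -10, 1, 4, 1, -11
Mean of differences = -0.6000
Numerator Σ(Δz_t−Δz̄)(Δz_{t+1}−Δz̄) = -172.7600
Denominator Σ(Δz_t−Δz̄)² = 436.4000
r_1(Δz) = -172.7600 / 436.4000 = -0.396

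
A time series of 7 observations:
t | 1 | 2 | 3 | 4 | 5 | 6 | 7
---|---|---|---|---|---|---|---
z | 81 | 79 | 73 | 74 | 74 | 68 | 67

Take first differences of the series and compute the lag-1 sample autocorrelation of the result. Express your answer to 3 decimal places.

-0.422

First differences Δz: -2, -6, 1, 0, -6, -1
Mean of differences = -2.3333
Numerator Σ(Δz_t−Δz̄)(Δz_{t+1}−Δz̄) = -19.1111
Denominator Σ(Δz_t−Δz̄)² = 45.3333
r_1(Δz) = -19.1111 / 45.3333 = -0.422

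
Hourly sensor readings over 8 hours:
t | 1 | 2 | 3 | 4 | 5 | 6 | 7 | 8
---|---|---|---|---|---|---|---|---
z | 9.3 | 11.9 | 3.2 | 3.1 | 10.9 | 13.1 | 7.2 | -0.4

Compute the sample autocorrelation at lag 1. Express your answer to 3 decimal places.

0.082

Mean z̄ = (9.3 + 11.9 + 3.2 + 3.1 + 10.9 + 13.1 + 7.2 − 0.4)/8 = 7.2875
Deviations from mean: 2.0125, 4.6125, -4.0875, -4.1875, 3.6125, 5.8125, -0.0875, -7.6875
Σ(z_t−z̄)(z_{t+1}−z̄) = (9.2827) + (-18.8536) + (17.1164) + (-15.1273) + (20.9977) + (-0.5086) + (0.6727) = 13.5798
Denominator Σ(z_t−z̄)² = 165.5088
r_1 = 13.5798 / 165.5088 = 0.082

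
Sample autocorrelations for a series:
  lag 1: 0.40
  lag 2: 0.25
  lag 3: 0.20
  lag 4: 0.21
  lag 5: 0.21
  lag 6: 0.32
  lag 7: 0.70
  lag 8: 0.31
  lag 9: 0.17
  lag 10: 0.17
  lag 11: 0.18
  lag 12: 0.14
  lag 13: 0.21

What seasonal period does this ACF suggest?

7

The largest autocorrelation is r_7 = 0.70; the remaining lags stay at or below 0.40. The elevated value at lag 1 (0.40), dropping to 0.25 at lag 2, reflects decaying short-term dependence rather than seasonality.
The dominant spike at lag 7 indicates a seasonal period of 7.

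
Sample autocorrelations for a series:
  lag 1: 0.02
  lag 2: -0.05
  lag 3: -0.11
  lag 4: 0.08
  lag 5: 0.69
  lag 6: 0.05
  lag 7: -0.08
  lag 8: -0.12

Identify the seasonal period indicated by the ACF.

5

The largest autocorrelation is r_5 = 0.69; the remaining lags stay at or below 0.08.
The dominant spike at lag 5 indicates a seasonal period of 5.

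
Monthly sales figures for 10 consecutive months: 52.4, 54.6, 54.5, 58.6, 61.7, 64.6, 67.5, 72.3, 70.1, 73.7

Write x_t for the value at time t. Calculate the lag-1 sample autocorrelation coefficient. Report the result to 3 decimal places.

Mean x̄ = (52.4 + 54.6 + 54.5 + 58.6 + 61.7 + 64.6 + 67.5 + 72.3 + 70.1 + 73.7)/10 = 63.0000
Numerator Σ_{t=1}^{9}(x_t−x̄)(x_{t+1}−x̄) = 392.5300
Denominator Σ(x_t−x̄)² = 550.4200
r_1 = 392.5300 / 550.4200 = 0.713

0.713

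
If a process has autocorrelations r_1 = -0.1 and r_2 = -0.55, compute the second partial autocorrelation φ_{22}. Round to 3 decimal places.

φ_{22} = (r_2 − r_1²) / (1 − r_1²)
r_1² = (-0.1)² = 0.01
Numerator = -0.55 − 0.0100 = -0.5600; denominator = 1 − 0.0100 = 0.9900
φ_{22} = -0.5600 / 0.9900 = -0.566

-0.566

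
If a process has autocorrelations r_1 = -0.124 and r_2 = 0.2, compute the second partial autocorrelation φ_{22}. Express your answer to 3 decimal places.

0.188

φ_{22} = (r_2 − r_1²) / (1 − r_1²)
r_1² = (-0.124)² = 0.015376
Numerator = 0.2 − 0.0154 = 0.1846; denominator = 1 − 0.0154 = 0.9846
φ_{22} = 0.1846 / 0.9846 = 0.188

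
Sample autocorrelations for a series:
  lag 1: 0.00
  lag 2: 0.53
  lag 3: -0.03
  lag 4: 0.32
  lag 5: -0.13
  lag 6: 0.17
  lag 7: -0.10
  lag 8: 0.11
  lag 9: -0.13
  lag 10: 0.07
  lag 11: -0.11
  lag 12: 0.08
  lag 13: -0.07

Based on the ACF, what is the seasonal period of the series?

The largest autocorrelation is r_2 = 0.53, with weaker echoes at lags 4 (0.32) and 6 (0.17); the remaining lags stay at or below 0.11.
The dominant spike at lag 2 indicates a seasonal period of 2.

2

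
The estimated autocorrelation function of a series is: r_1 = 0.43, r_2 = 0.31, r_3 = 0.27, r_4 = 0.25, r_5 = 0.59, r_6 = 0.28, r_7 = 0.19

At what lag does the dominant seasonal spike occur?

5

The largest autocorrelation is r_5 = 0.59; the remaining lags stay at or below 0.43. The elevated value at lag 1 (0.43), dropping to 0.31 at lag 2, reflects decaying short-term dependence rather than seasonality.
The dominant spike at lag 5 indicates a seasonal period of 5.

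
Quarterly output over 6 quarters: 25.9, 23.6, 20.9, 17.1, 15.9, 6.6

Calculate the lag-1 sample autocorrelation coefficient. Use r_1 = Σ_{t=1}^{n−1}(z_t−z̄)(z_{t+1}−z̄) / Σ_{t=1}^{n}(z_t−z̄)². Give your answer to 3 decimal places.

0.345

Mean z̄ = (25.9 + 23.6 + 20.9 + 17.1 + 15.9 + 6.6)/6 = 18.3333
Σ(z_t−z̄)(z_{t+1}−z̄) = (39.8511) + (13.5178) + (-3.1656) + (3.0011) + (28.5511) = 81.7556
Denominator Σ(z_t−z̄)² = 236.6933
r_1 = 81.7556 / 236.6933 = 0.345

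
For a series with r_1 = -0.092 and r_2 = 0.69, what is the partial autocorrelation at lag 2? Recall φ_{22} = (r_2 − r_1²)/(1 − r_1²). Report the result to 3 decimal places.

φ_{22} = (r_2 − r_1²) / (1 − r_1²)
r_1² = (-0.092)² = 0.008464
Numerator = 0.69 − 0.0085 = 0.6815; denominator = 1 − 0.0085 = 0.9915
φ_{22} = 0.6815 / 0.9915 = 0.687

0.687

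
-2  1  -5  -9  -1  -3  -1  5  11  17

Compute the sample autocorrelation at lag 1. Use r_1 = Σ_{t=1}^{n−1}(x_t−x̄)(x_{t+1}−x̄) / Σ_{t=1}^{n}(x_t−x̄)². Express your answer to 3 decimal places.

Mean x̄ = (-2 + 1 − 5 − 9 − 1 − 3 − 1 + 5 + 11 + 17)/10 = 1.3000
Numerator Σ_{t=1}^{9}(x_t−x̄)(x_{t+1}−x̄) = 290.9100
Denominator Σ(x_t−x̄)² = 540.1000
r_1 = 290.9100 / 540.1000 = 0.539

0.539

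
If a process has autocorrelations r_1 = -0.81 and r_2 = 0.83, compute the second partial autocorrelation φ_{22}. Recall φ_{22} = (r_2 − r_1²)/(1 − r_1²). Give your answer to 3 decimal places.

0.506

φ_{22} = (r_2 − r_1²) / (1 − r_1²)
r_1² = (-0.81)² = 0.6561
Numerator = 0.83 − 0.6561 = 0.1739; denominator = 1 − 0.6561 = 0.3439
φ_{22} = 0.1739 / 0.3439 = 0.506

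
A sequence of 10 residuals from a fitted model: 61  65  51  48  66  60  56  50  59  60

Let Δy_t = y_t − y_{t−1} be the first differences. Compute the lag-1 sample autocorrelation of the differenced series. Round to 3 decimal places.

-0.243

First differences Δy: 4, -14, -3, 18, -6, -4, -6, 9, 1
Mean of differences = -0.1111
Numerator Σ(Δy_t−Δȳ)(Δy_{t+1}−Δȳ) = -173.6790
Denominator Σ(Δy_t−Δȳ)² = 714.8889
r_1(Δy) = -173.6790 / 714.8889 = -0.243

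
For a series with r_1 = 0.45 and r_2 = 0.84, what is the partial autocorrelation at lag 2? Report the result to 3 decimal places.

φ_{22} = (r_2 − r_1²) / (1 − r_1²)
r_1² = (0.45)² = 0.2025
Numerator = 0.84 − 0.2025 = 0.6375; denominator = 1 − 0.2025 = 0.7975
φ_{22} = 0.6375 / 0.7975 = 0.799

0.799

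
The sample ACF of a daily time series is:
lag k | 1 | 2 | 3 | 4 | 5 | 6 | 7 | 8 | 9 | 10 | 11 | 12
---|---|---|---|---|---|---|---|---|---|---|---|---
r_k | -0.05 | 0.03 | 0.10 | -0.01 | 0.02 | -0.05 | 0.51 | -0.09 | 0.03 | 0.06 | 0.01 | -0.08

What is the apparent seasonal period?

The largest autocorrelation is r_7 = 0.51; the remaining lags stay at or below 0.10.
The dominant spike at lag 7 indicates a seasonal period of 7.

7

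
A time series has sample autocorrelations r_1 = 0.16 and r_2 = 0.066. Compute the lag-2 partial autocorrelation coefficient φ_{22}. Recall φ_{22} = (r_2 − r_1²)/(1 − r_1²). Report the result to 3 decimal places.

0.041

φ_{22} = (r_2 − r_1²) / (1 − r_1²)
r_1² = (0.16)² = 0.0256
Numerator = 0.066 − 0.0256 = 0.0404; denominator = 1 − 0.0256 = 0.9744
φ_{22} = 0.0404 / 0.9744 = 0.041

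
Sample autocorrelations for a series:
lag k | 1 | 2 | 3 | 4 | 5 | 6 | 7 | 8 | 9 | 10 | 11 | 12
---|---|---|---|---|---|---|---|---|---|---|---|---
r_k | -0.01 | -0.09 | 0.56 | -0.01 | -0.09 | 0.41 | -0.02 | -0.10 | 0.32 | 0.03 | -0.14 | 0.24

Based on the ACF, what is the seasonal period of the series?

The largest autocorrelation is r_3 = 0.56, with weaker echoes at lags 6 (0.41), 9 (0.32) and 12 (0.24); the remaining lags stay at or below 0.03.
The dominant spike at lag 3 indicates a seasonal period of 3.

3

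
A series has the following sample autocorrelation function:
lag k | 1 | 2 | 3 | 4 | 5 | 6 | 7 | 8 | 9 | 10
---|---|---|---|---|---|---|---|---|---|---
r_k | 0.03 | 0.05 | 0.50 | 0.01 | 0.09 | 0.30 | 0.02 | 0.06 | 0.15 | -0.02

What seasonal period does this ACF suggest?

3

The largest autocorrelation is r_3 = 0.50, with weaker echoes at lags 6 (0.30) and 9 (0.15); the remaining lags stay at or below 0.09.
The dominant spike at lag 3 indicates a seasonal period of 3.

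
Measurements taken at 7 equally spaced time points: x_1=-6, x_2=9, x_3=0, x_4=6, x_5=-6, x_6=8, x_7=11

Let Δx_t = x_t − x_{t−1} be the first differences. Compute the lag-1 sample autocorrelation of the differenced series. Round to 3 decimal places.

First differences Δx: 15, -9, 6, -12, 14, 3
Mean of differences = 2.8333
Numerator Σ(Δx_t−Δx̄)(Δx_{t+1}−Δx̄) = -392.1944
Denominator Σ(Δx_t−Δx̄)² = 642.8333
r_1(Δx) = -392.1944 / 642.8333 = -0.610

-0.610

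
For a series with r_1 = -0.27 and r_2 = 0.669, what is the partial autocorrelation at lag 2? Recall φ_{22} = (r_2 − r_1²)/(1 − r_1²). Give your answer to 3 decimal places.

φ_{22} = (r_2 − r_1²) / (1 − r_1²)
r_1² = (-0.27)² = 0.0729
Numerator = 0.669 − 0.0729 = 0.5961; denominator = 1 − 0.0729 = 0.9271
φ_{22} = 0.5961 / 0.9271 = 0.643

0.643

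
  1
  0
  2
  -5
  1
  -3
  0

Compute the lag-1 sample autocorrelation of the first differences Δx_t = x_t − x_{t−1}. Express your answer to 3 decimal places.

First differences Δx: -1, 2, -7, 6, -4, 3
Mean of differences = -0.1667
Numerator Σ(Δx_t−Δx̄)(Δx_{t+1}−Δx̄) = -94.5278
Denominator Σ(Δx_t−Δx̄)² = 114.8333
r_1(Δx) = -94.5278 / 114.8333 = -0.823

-0.823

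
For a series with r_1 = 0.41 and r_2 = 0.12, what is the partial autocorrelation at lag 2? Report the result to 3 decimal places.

-0.058

φ_{22} = (r_2 − r_1²) / (1 − r_1²)
r_1² = (0.41)² = 0.1681
Numerator = 0.12 − 0.1681 = -0.0481; denominator = 1 − 0.1681 = 0.8319
φ_{22} = -0.0481 / 0.8319 = -0.058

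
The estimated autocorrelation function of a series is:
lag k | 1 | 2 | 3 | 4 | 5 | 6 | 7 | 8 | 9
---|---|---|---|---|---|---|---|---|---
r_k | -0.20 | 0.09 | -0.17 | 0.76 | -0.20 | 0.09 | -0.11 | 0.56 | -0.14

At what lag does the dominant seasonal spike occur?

4

The largest autocorrelation is r_4 = 0.76, with a weaker echo at lag 8 (0.56); the remaining lags stay at or below 0.09.
The dominant spike at lag 4 indicates a seasonal period of 4.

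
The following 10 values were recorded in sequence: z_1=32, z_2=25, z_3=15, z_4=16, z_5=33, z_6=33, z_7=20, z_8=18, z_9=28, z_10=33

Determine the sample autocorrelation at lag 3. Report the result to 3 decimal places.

-0.339

Mean z̄ = (32 + 25 + 15 + 16 + 33 + 33 + 20 + 18 + 28 + 33)/10 = 25.3000
Numerator Σ_{t=1}^{7}(z_t−z̄)(z_{t+3}−z̄) = -170.8700
Denominator Σ(z_t−z̄)² = 504.1000
r_3 = -170.8700 / 504.1000 = -0.339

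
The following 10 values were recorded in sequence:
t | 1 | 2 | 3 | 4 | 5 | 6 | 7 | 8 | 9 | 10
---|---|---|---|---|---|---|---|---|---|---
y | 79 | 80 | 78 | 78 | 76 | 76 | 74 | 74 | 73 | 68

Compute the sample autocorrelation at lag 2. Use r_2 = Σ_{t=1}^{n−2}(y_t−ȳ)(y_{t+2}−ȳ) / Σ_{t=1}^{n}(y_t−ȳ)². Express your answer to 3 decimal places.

Mean ȳ = (79 + 80 + 78 + 78 + 76 + 76 + 74 + 74 + 73 + 68)/10 = 75.6000
Numerator Σ_{t=1}^{8}(y_t−ȳ)(y_{t+2}−ȳ) = 35.6800
Denominator Σ(y_t−ȳ)² = 112.4000
r_2 = 35.6800 / 112.4000 = 0.317

0.317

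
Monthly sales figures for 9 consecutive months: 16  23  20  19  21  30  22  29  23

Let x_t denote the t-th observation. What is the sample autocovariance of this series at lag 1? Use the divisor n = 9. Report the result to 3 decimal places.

-0.652

Mean x̄ = (16 + 23 + 20 + 19 + 21 + 30 + 22 + 29 + 23)/9 = 22.5556
Σ_{t=1}^{8}(x_t−x̄)(x_{t+1}−x̄) = -5.8642
γ_1 = -5.8642 / 9 = -0.652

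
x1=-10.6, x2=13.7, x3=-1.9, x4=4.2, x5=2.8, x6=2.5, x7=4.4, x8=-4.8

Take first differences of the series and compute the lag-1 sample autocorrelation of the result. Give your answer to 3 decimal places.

-0.516

First differences Δx: 24.3, -15.6, 6.1, -1.4, -0.3, 1.9, -9.2
Mean of differences = 0.8286
Numerator Σ(Δx_t−Δx̄)(Δx_{t+1}−Δx̄) = -493.3908
Denominator Σ(Δx_t−Δx̄)² = 956.5543
r_1(Δx) = -493.3908 / 956.5543 = -0.516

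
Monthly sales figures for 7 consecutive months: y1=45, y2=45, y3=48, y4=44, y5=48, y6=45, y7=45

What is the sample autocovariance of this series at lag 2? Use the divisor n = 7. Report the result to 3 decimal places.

Mean ȳ = (45 + 45 + 48 + 44 + 48 + 45 + 45)/7 = 45.7143
Σ_{t=1}^{5}(y_t−ȳ)(y_{t+2}−ȳ) = 4.4082
γ_2 = 4.4082 / 7 = 0.630

0.630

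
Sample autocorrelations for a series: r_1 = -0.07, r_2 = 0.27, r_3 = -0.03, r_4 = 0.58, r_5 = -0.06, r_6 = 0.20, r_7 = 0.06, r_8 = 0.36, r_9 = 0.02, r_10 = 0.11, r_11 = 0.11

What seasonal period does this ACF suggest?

4

The largest autocorrelation is r_4 = 0.58, with a weaker echo at lag 8 (0.36); the remaining lags stay at or below 0.27.
The dominant spike at lag 4 indicates a seasonal period of 4.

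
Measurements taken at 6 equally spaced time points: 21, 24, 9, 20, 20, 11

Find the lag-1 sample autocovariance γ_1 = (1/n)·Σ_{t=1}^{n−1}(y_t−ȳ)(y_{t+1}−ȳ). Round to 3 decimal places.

-10.625

Mean ȳ = (21 + 24 + 9 + 20 + 20 + 11)/6 = 17.5000
Σ_{t=1}^{5}(y_t−ȳ)(y_{t+1}−ȳ) = -63.7500
γ_1 = -63.7500 / 6 = -10.625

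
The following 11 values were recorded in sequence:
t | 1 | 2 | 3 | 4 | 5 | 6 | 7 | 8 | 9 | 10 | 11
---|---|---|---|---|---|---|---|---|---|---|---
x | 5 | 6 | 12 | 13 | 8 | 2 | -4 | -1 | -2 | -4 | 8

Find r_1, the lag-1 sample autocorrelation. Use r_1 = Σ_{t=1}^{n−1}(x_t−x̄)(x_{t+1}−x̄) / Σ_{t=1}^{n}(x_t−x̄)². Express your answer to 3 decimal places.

Mean x̄ = (5 + 6 + 12 + 13 + 8 + 2 − 4 − 1 − 2 − 4 + 8)/11 = 3.9091
Numerator Σ_{t=1}^{10}(x_t−x̄)(x_{t+1}−x̄) = 219.4463
Denominator Σ(x_t−x̄)² = 374.9091
r_1 = 219.4463 / 374.9091 = 0.585

0.585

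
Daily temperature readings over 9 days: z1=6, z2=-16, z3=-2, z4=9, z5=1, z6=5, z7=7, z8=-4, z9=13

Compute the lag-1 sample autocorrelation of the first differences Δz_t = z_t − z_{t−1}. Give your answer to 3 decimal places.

-0.377

First differences Δz: -22, 14, 11, -8, 4, 2, -11, 17
Mean of differences = 0.8750
Numerator Σ(Δz_t−Δz̄)(Δz_{t+1}−Δz̄) = -486.2656
Denominator Σ(Δz_t−Δz̄)² = 1288.8750
r_1(Δz) = -486.2656 / 1288.8750 = -0.377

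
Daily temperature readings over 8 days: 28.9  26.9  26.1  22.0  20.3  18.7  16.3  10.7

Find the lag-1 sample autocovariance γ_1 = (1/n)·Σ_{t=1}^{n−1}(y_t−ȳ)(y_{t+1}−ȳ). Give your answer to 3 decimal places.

17.607

Mean ȳ = (28.9 + 26.9 + 26.1 + 22.0 + 20.3 + 18.7 + 16.3 + 10.7)/8 = 21.2375
Deviations: 7.6625, 5.6625, 4.8625, 0.7625, -0.9375, -2.5375, -4.9375, -10.5375
Σ_{t=1}^{7}(y_t−ȳ)(y_{t+1}−ȳ) = 140.8523
γ_1 = 140.8523 / 8 = 17.607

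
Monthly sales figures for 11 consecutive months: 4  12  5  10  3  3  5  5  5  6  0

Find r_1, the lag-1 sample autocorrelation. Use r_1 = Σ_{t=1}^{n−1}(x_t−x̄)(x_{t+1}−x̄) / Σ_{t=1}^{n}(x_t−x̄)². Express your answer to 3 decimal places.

-0.190

Mean x̄ = (4 + 12 + 5 + 10 + 3 + 3 + 5 + 5 + 5 + 6 + 0)/11 = 5.2727
Numerator Σ_{t=1}^{10}(x_t−x̄)(x_{t+1}−x̄) = -20.5289
Denominator Σ(x_t−x̄)² = 108.1818
r_1 = -20.5289 / 108.1818 = -0.190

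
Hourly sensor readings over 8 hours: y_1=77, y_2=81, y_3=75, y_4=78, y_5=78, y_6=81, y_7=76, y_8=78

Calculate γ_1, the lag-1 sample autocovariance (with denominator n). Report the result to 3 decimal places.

Mean ȳ = (77 + 81 + 75 + 78 + 78 + 81 + 76 + 78)/8 = 78.0000
Deviations: -1.0000, 3.0000, -3.0000, 0.0000, 0.0000, 3.0000, -2.0000, 0.0000
Σ_{t=1}^{7}(y_t−ȳ)(y_{t+1}−ȳ) = -18.0000
γ_1 = -18.0000 / 8 = -2.250

-2.250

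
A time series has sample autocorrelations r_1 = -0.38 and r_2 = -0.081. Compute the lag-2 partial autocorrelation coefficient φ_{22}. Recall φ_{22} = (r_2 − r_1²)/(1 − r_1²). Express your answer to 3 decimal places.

-0.263

φ_{22} = (r_2 − r_1²) / (1 − r_1²)
r_1² = (-0.38)² = 0.1444
Numerator = -0.081 − 0.1444 = -0.2254; denominator = 1 − 0.1444 = 0.8556
φ_{22} = -0.2254 / 0.8556 = -0.263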